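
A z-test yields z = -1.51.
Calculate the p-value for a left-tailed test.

For z = -1.51:
p = P(Z < -1.51) = Φ(-1.51) = 0.0655

Answer: p-value ≈ 0.0655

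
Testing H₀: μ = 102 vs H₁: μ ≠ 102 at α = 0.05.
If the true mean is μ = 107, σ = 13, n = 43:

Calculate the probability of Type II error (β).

Answer: β ≈ 0.2870

Derivation:
SE = σ/√n = 13/√43 = 1.9825
Critical values: μ₀ ± z_0.025×SE = 102 ± 1.960×1.9825
Acceptance region: (98.1143, 105.8857)
Under H₁ (μ = 107): z_high = (105.8857 - 107)/1.9825 = -0.5621, z_low = (98.1143 - 107)/1.9825 = -4.4821
β = P(not reject | H₁) = Φ(-0.5621) - Φ(-4.4821) ≈ 0.2870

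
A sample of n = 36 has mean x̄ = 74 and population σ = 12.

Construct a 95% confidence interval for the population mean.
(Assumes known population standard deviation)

Confidence level: 95%, α = 0.05
z_0.025 = 1.960
SE = σ/√n = 12/√36 = 2.0000
Margin of error = 1.960 × 2.0000 = 3.9200
CI: x̄ ± margin = 74 ± 3.9200
CI: (70.0800, 77.9200)

Answer: (70.0800, 77.9200)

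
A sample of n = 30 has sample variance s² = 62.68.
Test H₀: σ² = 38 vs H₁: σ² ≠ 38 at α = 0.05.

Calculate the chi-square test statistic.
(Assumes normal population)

Answer: χ² = 47.8347, reject H₀

Derivation:
df = n - 1 = 29
χ² = (n-1)s²/σ₀² = 29×62.68/38 = 47.8347
Critical values: χ²_{0.975,29} = 16.047, χ²_{0.025,29} = 45.722
Rejection region: χ² < 16.047 or χ² > 45.722
Decision: reject H₀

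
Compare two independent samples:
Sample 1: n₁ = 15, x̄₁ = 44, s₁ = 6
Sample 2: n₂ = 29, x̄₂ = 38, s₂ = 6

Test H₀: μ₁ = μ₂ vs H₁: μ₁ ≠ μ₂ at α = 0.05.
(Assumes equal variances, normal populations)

Answer: t = 3.1443, reject H₀

Derivation:
Pooled variance: s²_p = [14×6² + 28×6²]/(42) = 36.0000
s_p = 6.0000
SE = s_p×√(1/n₁ + 1/n₂) = 6.0000×√(1/15 + 1/29) = 1.9082
t = (x̄₁ - x̄₂)/SE = (44 - 38)/1.9082 = 3.1443
df = 42, t-critical = ±2.018
Decision: reject H₀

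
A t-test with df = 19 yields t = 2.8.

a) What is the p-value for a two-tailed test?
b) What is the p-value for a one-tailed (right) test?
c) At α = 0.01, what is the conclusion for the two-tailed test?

Using t-distribution with df = 19:
a) Two-tailed: p = 2×P(T > 2.8) = 0.0114
b) One-tailed: p = P(T > 2.8) = 0.0057
c) 0.0114 ≥ 0.01, fail to reject H₀

Answer: a) 0.0114, b) 0.0057, c) fail to reject H₀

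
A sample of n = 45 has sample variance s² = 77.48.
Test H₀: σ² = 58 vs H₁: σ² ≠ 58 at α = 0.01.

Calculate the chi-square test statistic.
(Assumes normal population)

Answer: χ² = 58.7779, fail to reject H₀

Derivation:
df = n - 1 = 44
χ² = (n-1)s²/σ₀² = 44×77.48/58 = 58.7779
Critical values: χ²_{0.995,44} = 23.584, χ²_{0.005,44} = 71.893
Rejection region: χ² < 23.584 or χ² > 71.893
Decision: fail to reject H₀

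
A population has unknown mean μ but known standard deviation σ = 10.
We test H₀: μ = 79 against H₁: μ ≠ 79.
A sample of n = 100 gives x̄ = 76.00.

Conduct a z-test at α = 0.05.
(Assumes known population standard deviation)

Answer: z = -3.0000, reject H₀

Derivation:
Standard error: SE = σ/√n = 10/√100 = 1.0000
z-statistic: z = (x̄ - μ₀)/SE = (76.00 - 79)/1.0000 = -3.0000
Critical value: ±1.960
p-value = 0.0027
Decision: reject H₀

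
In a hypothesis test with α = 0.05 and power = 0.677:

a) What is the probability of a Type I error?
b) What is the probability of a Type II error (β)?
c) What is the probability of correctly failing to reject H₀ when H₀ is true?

Answer: a) 0.05, b) 0.323, c) 0.95

Derivation:
a) Type I error probability = α = 0.05
b) Power = P(reject H₀ | H₁ true) = 1 - β = 0.677, so Type II error probability = β = 1 - Power = 0.323
c) P(fail to reject H₀ | H₀ true) = 1 - α = 0.95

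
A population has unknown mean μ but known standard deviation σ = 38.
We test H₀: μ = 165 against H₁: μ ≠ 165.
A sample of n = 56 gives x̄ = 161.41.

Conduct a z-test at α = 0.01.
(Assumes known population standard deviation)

Standard error: SE = σ/√n = 38/√56 = 5.0780
z-statistic: z = (x̄ - μ₀)/SE = (161.41 - 165)/5.0780 = -0.7070
Critical value: ±2.576
p-value = 0.4796
Decision: fail to reject H₀

Answer: z = -0.7070, fail to reject H₀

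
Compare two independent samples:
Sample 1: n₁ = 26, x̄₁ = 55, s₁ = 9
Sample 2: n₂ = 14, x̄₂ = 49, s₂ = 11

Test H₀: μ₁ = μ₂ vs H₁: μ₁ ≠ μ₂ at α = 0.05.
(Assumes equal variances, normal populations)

Pooled variance: s²_p = [25×9² + 13×11²]/(38) = 94.6842
s_p = 9.7306
SE = s_p×√(1/n₁ + 1/n₂) = 9.7306×√(1/26 + 1/14) = 3.2257
t = (x̄₁ - x̄₂)/SE = (55 - 49)/3.2257 = 1.8601
df = 38, t-critical = ±2.024
Decision: fail to reject H₀

Answer: t = 1.8601, fail to reject H₀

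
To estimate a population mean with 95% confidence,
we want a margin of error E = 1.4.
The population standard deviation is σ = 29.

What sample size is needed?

z_0.025 = 1.960
n = (z×σ/E)² = (1.960×29/1.4)²
n = 1648.3600
Round up: n = 1649

Answer: n = 1649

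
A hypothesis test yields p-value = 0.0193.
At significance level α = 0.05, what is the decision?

Answer: reject H₀

Derivation:
Compare p-value to α:
0.0193 < 0.05
Decision: reject H₀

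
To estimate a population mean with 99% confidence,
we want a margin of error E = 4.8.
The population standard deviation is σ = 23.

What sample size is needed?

Answer: n = 153

Derivation:
z_0.005 = 2.576
n = (z×σ/E)² = (2.576×23/4.8)²
n = 152.3579
Round up: n = 153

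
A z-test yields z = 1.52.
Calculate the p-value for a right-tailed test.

For z = 1.52:
p = P(Z > 1.52) = 1 - Φ(1.52) = 0.0643

Answer: p-value ≈ 0.0643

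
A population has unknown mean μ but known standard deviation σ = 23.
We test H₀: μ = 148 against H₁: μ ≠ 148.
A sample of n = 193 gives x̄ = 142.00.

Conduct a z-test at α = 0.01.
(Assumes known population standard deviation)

Standard error: SE = σ/√n = 23/√193 = 1.6556
z-statistic: z = (x̄ - μ₀)/SE = (142.00 - 148)/1.6556 = -3.6241
Critical value: ±2.576
p-value = 0.0003
Decision: reject H₀

Answer: z = -3.6241, reject H₀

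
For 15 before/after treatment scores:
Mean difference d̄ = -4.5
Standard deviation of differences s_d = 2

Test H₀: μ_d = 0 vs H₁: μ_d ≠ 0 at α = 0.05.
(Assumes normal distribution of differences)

Answer: t = -8.7142, reject H₀

Derivation:
df = n - 1 = 14
SE = s_d/√n = 2/√15 = 0.5164
t = d̄/SE = -4.5/0.5164 = -8.7142
Critical value: t_{0.025,14} = ±2.145
p-value < 0.0001
Decision: reject H₀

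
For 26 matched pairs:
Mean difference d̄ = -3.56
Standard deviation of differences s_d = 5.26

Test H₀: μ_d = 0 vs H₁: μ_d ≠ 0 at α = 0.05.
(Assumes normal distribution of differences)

df = n - 1 = 25
SE = s_d/√n = 5.26/√26 = 1.0316
t = d̄/SE = -3.56/1.0316 = -3.4509
Critical value: t_{0.025,25} = ±2.060
p-value ≈ 0.0020
Decision: reject H₀

Answer: t = -3.4509, reject H₀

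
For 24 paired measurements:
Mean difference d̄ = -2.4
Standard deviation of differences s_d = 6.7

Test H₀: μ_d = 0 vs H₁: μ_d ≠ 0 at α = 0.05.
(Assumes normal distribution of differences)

df = n - 1 = 23
SE = s_d/√n = 6.7/√24 = 1.3676
t = d̄/SE = -2.4/1.3676 = -1.7549
Critical value: t_{0.025,23} = ±2.069
p-value ≈ 0.0926
Decision: fail to reject H₀

Answer: t = -1.7549, fail to reject H₀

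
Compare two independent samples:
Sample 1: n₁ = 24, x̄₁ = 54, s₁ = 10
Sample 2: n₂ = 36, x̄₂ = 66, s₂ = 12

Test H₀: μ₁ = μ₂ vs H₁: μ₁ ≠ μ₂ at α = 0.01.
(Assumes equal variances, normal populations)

Answer: t = -4.0479, reject H₀

Derivation:
Pooled variance: s²_p = [23×10² + 35×12²]/(58) = 126.5517
s_p = 11.2495
SE = s_p×√(1/n₁ + 1/n₂) = 11.2495×√(1/24 + 1/36) = 2.9645
t = (x̄₁ - x̄₂)/SE = (54 - 66)/2.9645 = -4.0479
df = 58, t-critical = ±2.663
Decision: reject H₀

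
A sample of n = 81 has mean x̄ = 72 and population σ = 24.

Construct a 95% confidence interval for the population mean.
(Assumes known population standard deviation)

Answer: (66.7733, 77.2267)

Derivation:
Confidence level: 95%, α = 0.05
z_0.025 = 1.960
SE = σ/√n = 24/√81 = 2.6667
Margin of error = 1.960 × 2.6667 = 5.2267
CI: x̄ ± margin = 72 ± 5.2267
CI: (66.7733, 77.2267)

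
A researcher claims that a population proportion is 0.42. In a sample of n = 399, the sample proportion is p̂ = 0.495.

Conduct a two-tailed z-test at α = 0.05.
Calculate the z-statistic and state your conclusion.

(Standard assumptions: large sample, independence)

Answer: z = 3.0353, reject H₀

Derivation:
H₀: p = 0.42, H₁: p ≠ 0.42
Standard error: SE = √(p₀(1-p₀)/n) = √(0.42×0.58/399) = 0.024709
z-statistic: z = (p̂ - p₀)/SE = (0.495 - 0.42)/0.024709 = 3.0353
Critical value: z_0.025 = ±1.960
p-value = 0.0024
Decision: reject H₀ at α = 0.05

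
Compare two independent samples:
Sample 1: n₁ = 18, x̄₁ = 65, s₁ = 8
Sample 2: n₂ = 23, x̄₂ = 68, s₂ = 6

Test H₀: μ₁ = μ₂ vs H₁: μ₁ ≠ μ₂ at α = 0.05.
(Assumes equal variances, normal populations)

Pooled variance: s²_p = [17×8² + 22×6²]/(39) = 48.2051
s_p = 6.9430
SE = s_p×√(1/n₁ + 1/n₂) = 6.9430×√(1/18 + 1/23) = 2.1849
t = (x̄₁ - x̄₂)/SE = (65 - 68)/2.1849 = -1.3731
df = 39, t-critical = ±2.023
Decision: fail to reject H₀

Answer: t = -1.3731, fail to reject H₀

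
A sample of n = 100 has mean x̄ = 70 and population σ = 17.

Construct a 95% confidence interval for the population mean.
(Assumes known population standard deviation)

Answer: (66.6680, 73.3320)

Derivation:
Confidence level: 95%, α = 0.05
z_0.025 = 1.960
SE = σ/√n = 17/√100 = 1.7000
Margin of error = 1.960 × 1.7000 = 3.3320
CI: x̄ ± margin = 70 ± 3.3320
CI: (66.6680, 73.3320)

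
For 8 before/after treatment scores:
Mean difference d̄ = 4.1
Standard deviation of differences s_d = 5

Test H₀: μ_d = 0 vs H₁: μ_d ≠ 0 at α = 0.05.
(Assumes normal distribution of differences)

df = n - 1 = 7
SE = s_d/√n = 5/√8 = 1.7678
t = d̄/SE = 4.1/1.7678 = 2.3193
Critical value: t_{0.025,7} = ±2.365
p-value ≈ 0.0534
Decision: fail to reject H₀

Answer: t = 2.3193, fail to reject H₀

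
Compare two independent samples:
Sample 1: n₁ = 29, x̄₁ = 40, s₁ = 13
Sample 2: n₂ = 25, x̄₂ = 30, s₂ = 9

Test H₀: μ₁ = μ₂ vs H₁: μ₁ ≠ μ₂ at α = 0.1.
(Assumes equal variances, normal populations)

Answer: t = 3.2338, reject H₀

Derivation:
Pooled variance: s²_p = [28×13² + 24×9²]/(52) = 128.3846
s_p = 11.3307
SE = s_p×√(1/n₁ + 1/n₂) = 11.3307×√(1/29 + 1/25) = 3.0923
t = (x̄₁ - x̄₂)/SE = (40 - 30)/3.0923 = 3.2338
df = 52, t-critical = ±1.675
Decision: reject H₀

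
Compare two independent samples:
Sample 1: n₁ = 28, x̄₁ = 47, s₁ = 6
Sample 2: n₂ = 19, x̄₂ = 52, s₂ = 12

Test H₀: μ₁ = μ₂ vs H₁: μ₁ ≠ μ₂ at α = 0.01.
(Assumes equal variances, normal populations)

Answer: t = -1.8902, fail to reject H₀

Derivation:
Pooled variance: s²_p = [27×6² + 18×12²]/(45) = 79.2000
s_p = 8.8994
SE = s_p×√(1/n₁ + 1/n₂) = 8.8994×√(1/28 + 1/19) = 2.6452
t = (x̄₁ - x̄₂)/SE = (47 - 52)/2.6452 = -1.8902
df = 45, t-critical = ±2.690
Decision: fail to reject H₀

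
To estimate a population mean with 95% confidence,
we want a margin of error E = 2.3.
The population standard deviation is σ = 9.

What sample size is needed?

Answer: n = 59

Derivation:
z_0.025 = 1.960
n = (z×σ/E)² = (1.960×9/2.3)²
n = 58.8222
Round up: n = 59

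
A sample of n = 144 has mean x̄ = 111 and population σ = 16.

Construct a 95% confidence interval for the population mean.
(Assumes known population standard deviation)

Confidence level: 95%, α = 0.05
z_0.025 = 1.960
SE = σ/√n = 16/√144 = 1.3333
Margin of error = 1.960 × 1.3333 = 2.6133
CI: x̄ ± margin = 111 ± 2.6133
CI: (108.3867, 113.6133)

Answer: (108.3867, 113.6133)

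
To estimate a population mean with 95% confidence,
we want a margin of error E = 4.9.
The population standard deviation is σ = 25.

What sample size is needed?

Answer: n = 100

Derivation:
z_0.025 = 1.960
n = (z×σ/E)² = (1.960×25/4.9)²
n = 100.0000
Already a whole number: n = 100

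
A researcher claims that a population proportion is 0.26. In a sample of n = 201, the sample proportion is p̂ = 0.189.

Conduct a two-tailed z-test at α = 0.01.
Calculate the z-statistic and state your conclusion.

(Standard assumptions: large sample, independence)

Answer: z = -2.2948, fail to reject H₀

Derivation:
H₀: p = 0.26, H₁: p ≠ 0.26
Standard error: SE = √(p₀(1-p₀)/n) = √(0.26×0.74/201) = 0.030939
z-statistic: z = (p̂ - p₀)/SE = (0.189 - 0.26)/0.030939 = -2.2948
Critical value: z_0.005 = ±2.576
p-value = 0.0217
Decision: fail to reject H₀ at α = 0.01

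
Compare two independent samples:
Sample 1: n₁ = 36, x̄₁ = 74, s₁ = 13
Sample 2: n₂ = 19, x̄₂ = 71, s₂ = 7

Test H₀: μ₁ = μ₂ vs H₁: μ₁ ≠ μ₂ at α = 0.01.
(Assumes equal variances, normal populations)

Pooled variance: s²_p = [35×13² + 18×7²]/(53) = 128.2453
s_p = 11.3245
SE = s_p×√(1/n₁ + 1/n₂) = 11.3245×√(1/36 + 1/19) = 3.2112
t = (x̄₁ - x̄₂)/SE = (74 - 71)/3.2112 = 0.9342
df = 53, t-critical = ±2.672
Decision: fail to reject H₀

Answer: t = 0.9342, fail to reject H₀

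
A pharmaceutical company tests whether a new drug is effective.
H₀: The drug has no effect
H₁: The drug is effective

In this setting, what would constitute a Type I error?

Answer: Concluding the drug is effective when it actually has no effect

Derivation:
Type I error (α): Rejecting H₀ when H₀ is true
Type II error (β): Failing to reject H₀ when H₁ is true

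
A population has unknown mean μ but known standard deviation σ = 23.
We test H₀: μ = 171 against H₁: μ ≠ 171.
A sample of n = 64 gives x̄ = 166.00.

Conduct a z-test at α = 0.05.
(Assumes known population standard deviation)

Standard error: SE = σ/√n = 23/√64 = 2.8750
z-statistic: z = (x̄ - μ₀)/SE = (166.00 - 171)/2.8750 = -1.7391
Critical value: ±1.960
p-value = 0.0820
Decision: fail to reject H₀

Answer: z = -1.7391, fail to reject H₀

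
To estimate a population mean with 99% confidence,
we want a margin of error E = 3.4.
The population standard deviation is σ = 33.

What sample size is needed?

Answer: n = 626

Derivation:
z_0.005 = 2.576
n = (z×σ/E)² = (2.576×33/3.4)²
n = 625.1177
Round up: n = 626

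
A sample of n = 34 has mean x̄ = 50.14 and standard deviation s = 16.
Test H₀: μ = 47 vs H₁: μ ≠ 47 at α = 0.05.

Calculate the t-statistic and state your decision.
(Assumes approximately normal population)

df = n - 1 = 33
SE = s/√n = 16/√34 = 2.7440
t = (x̄ - μ₀)/SE = (50.14 - 47)/2.7440 = 1.1443
Critical value: t_{0.025,33} = ±2.035
p-value ≈ 0.2607
Decision: fail to reject H₀

Answer: t = 1.1443, fail to reject H₀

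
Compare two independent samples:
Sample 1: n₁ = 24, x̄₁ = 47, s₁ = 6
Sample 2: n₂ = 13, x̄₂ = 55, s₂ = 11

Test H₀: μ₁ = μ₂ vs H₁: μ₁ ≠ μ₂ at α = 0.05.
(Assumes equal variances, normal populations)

Answer: t = -2.8783, reject H₀

Derivation:
Pooled variance: s²_p = [23×6² + 12×11²]/(35) = 65.1429
s_p = 8.0711
SE = s_p×√(1/n₁ + 1/n₂) = 8.0711×√(1/24 + 1/13) = 2.7794
t = (x̄₁ - x̄₂)/SE = (47 - 55)/2.7794 = -2.8783
df = 35, t-critical = ±2.030
Decision: reject H₀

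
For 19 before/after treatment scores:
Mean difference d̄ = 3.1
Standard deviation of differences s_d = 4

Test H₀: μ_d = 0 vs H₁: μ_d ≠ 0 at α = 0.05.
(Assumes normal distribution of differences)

Answer: t = 3.3780, reject H₀

Derivation:
df = n - 1 = 18
SE = s_d/√n = 4/√19 = 0.9177
t = d̄/SE = 3.1/0.9177 = 3.3780
Critical value: t_{0.025,18} = ±2.101
p-value ≈ 0.0034
Decision: reject H₀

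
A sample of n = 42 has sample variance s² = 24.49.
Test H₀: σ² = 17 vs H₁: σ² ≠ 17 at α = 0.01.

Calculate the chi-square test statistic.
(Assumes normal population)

df = n - 1 = 41
χ² = (n-1)s²/σ₀² = 41×24.49/17 = 59.0641
Critical values: χ²_{0.995,41} = 21.421, χ²_{0.005,41} = 68.053
Rejection region: χ² < 21.421 or χ² > 68.053
Decision: fail to reject H₀

Answer: χ² = 59.0641, fail to reject H₀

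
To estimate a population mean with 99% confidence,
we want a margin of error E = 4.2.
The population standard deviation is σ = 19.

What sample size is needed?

z_0.005 = 2.576
n = (z×σ/E)² = (2.576×19/4.2)²
n = 135.8002
Round up: n = 136

Answer: n = 136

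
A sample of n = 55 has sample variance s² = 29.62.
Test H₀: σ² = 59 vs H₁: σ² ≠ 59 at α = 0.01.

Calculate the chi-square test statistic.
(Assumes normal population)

df = n - 1 = 54
χ² = (n-1)s²/σ₀² = 54×29.62/59 = 27.1098
Critical values: χ²_{0.995,54} = 30.981, χ²_{0.005,54} = 84.502
Rejection region: χ² < 30.981 or χ² > 84.502
Decision: reject H₀

Answer: χ² = 27.1098, reject H₀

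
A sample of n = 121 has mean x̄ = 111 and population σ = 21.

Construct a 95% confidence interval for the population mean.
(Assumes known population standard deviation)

Answer: (107.2582, 114.7418)

Derivation:
Confidence level: 95%, α = 0.05
z_0.025 = 1.960
SE = σ/√n = 21/√121 = 1.9091
Margin of error = 1.960 × 1.9091 = 3.7418
CI: x̄ ± margin = 111 ± 3.7418
CI: (107.2582, 114.7418)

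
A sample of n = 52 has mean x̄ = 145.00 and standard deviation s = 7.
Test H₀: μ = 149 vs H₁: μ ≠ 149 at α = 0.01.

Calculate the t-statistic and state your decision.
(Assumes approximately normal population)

Answer: t = -4.1207, reject H₀

Derivation:
df = n - 1 = 51
SE = s/√n = 7/√52 = 0.9707
t = (x̄ - μ₀)/SE = (145.00 - 149)/0.9707 = -4.1207
Critical value: t_{0.005,51} = ±2.676
p-value ≈ 0.0001
Decision: reject H₀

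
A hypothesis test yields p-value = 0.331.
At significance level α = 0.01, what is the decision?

Answer: fail to reject H₀

Derivation:
Compare p-value to α:
0.331 ≥ 0.01
Decision: fail to reject H₀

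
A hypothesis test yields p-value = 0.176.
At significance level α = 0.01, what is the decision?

Compare p-value to α:
0.176 ≥ 0.01
Decision: fail to reject H₀

Answer: fail to reject H₀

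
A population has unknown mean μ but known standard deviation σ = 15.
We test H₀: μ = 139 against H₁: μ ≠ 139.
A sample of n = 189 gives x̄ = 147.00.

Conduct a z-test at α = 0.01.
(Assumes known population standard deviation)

Answer: z = 7.3321, reject H₀

Derivation:
Standard error: SE = σ/√n = 15/√189 = 1.0911
z-statistic: z = (x̄ - μ₀)/SE = (147.00 - 139)/1.0911 = 7.3321
Critical value: ±2.576
p-value < 0.0001
Decision: reject H₀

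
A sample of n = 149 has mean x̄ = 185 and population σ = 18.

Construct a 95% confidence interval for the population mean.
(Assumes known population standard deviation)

Answer: (182.1098, 187.8902)

Derivation:
Confidence level: 95%, α = 0.05
z_0.025 = 1.960
SE = σ/√n = 18/√149 = 1.4746
Margin of error = 1.960 × 1.4746 = 2.8902
CI: x̄ ± margin = 185 ± 2.8902
CI: (182.1098, 187.8902)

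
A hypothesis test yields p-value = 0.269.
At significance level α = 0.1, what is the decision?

Compare p-value to α:
0.269 ≥ 0.1
Decision: fail to reject H₀

Answer: fail to reject H₀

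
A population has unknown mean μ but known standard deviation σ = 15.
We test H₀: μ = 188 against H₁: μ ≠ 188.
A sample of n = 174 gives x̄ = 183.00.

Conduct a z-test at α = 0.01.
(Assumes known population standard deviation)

Standard error: SE = σ/√n = 15/√174 = 1.1371
z-statistic: z = (x̄ - μ₀)/SE = (183.00 - 188)/1.1371 = -4.3972
Critical value: ±2.576
p-value < 0.0001
Decision: reject H₀

Answer: z = -4.3972, reject H₀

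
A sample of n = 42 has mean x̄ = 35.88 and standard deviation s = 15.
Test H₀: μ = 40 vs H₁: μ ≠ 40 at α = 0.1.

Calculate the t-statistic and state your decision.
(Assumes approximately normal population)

Answer: t = -1.7800, reject H₀

Derivation:
df = n - 1 = 41
SE = s/√n = 15/√42 = 2.3146
t = (x̄ - μ₀)/SE = (35.88 - 40)/2.3146 = -1.7800
Critical value: t_{0.05,41} = ±1.683
p-value ≈ 0.0825
Decision: reject H₀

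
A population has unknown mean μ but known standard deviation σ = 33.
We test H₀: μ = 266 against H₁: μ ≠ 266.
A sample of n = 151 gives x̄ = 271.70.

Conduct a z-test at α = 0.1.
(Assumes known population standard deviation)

Standard error: SE = σ/√n = 33/√151 = 2.6855
z-statistic: z = (x̄ - μ₀)/SE = (271.70 - 266)/2.6855 = 2.1225
Critical value: ±1.645
p-value = 0.0338
Decision: reject H₀

Answer: z = 2.1225, reject H₀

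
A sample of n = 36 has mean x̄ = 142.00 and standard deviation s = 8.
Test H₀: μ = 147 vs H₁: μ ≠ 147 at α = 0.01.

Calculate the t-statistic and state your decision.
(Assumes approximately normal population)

df = n - 1 = 35
SE = s/√n = 8/√36 = 1.3333
t = (x̄ - μ₀)/SE = (142.00 - 147)/1.3333 = -3.7501
Critical value: t_{0.005,35} = ±2.724
p-value ≈ 0.0006
Decision: reject H₀

Answer: t = -3.7501, reject H₀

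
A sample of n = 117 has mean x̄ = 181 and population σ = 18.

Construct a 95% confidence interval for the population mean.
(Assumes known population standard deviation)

Answer: (177.7384, 184.2616)

Derivation:
Confidence level: 95%, α = 0.05
z_0.025 = 1.960
SE = σ/√n = 18/√117 = 1.6641
Margin of error = 1.960 × 1.6641 = 3.2616
CI: x̄ ± margin = 181 ± 3.2616
CI: (177.7384, 184.2616)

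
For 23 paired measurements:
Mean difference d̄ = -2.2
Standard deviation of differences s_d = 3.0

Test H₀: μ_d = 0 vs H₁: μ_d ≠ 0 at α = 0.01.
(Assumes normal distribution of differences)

df = n - 1 = 22
SE = s_d/√n = 3.0/√23 = 0.6255
t = d̄/SE = -2.2/0.6255 = -3.5172
Critical value: t_{0.005,22} = ±2.819
p-value ≈ 0.0019
Decision: reject H₀

Answer: t = -3.5172, reject H₀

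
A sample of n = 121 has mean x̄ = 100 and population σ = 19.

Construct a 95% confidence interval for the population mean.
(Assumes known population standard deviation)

Confidence level: 95%, α = 0.05
z_0.025 = 1.960
SE = σ/√n = 19/√121 = 1.7273
Margin of error = 1.960 × 1.7273 = 3.3855
CI: x̄ ± margin = 100 ± 3.3855
CI: (96.6145, 103.3855)

Answer: (96.6145, 103.3855)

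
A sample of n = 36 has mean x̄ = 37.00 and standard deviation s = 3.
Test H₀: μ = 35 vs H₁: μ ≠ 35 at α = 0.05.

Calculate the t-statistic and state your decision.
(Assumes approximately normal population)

df = n - 1 = 35
SE = s/√n = 3/√36 = 0.5000
t = (x̄ - μ₀)/SE = (37.00 - 35)/0.5000 = 4.0000
Critical value: t_{0.025,35} = ±2.030
p-value ≈ 0.0003
Decision: reject H₀

Answer: t = 4.0000, reject H₀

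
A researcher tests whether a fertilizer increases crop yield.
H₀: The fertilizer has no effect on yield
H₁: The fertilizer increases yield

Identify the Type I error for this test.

A Type I error (probability α) occurs when we reject a true H₀.
A Type II error (probability β) occurs when we fail to reject a false H₀.

Answer: Concluding the fertilizer works when it doesn't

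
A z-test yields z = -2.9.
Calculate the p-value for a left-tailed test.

For z = -2.9:
p = P(Z < -2.9) = Φ(-2.9) = 0.0019

Answer: p-value ≈ 0.0019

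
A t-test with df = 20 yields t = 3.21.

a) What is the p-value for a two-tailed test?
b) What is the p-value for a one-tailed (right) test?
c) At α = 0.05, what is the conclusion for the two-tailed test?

Using t-distribution with df = 20:
a) Two-tailed: p = 2×P(T > 3.21) = 0.0044
b) One-tailed: p = P(T > 3.21) = 0.0022
c) 0.0044 < 0.05, reject H₀

Answer: a) 0.0044, b) 0.0022, c) reject H₀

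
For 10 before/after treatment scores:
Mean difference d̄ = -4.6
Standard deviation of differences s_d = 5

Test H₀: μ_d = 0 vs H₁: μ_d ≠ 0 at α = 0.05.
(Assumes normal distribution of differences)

df = n - 1 = 9
SE = s_d/√n = 5/√10 = 1.5811
t = d̄/SE = -4.6/1.5811 = -2.9094
Critical value: t_{0.025,9} = ±2.262
p-value ≈ 0.0173
Decision: reject H₀

Answer: t = -2.9094, reject H₀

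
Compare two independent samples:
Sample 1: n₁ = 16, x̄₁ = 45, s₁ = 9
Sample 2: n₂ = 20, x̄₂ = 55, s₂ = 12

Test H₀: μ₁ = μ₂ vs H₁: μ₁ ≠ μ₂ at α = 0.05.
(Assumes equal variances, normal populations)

Pooled variance: s²_p = [15×9² + 19×12²]/(34) = 116.2059
s_p = 10.7799
SE = s_p×√(1/n₁ + 1/n₂) = 10.7799×√(1/16 + 1/20) = 3.6157
t = (x̄₁ - x̄₂)/SE = (45 - 55)/3.6157 = -2.7657
df = 34, t-critical = ±2.032
Decision: reject H₀

Answer: t = -2.7657, reject H₀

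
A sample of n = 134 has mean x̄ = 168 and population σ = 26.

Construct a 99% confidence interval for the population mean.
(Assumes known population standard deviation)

Confidence level: 99%, α = 0.01
z_0.005 = 2.576
SE = σ/√n = 26/√134 = 2.2461
Margin of error = 2.576 × 2.2461 = 5.7860
CI: x̄ ± margin = 168 ± 5.7860
CI: (162.2140, 173.7860)

Answer: (162.2140, 173.7860)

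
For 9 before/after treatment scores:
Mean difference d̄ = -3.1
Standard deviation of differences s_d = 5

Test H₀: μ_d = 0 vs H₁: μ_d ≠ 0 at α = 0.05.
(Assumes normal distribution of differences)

Answer: t = -1.8600, fail to reject H₀

Derivation:
df = n - 1 = 8
SE = s_d/√n = 5/√9 = 1.6667
t = d̄/SE = -3.1/1.6667 = -1.8600
Critical value: t_{0.025,8} = ±2.306
p-value ≈ 0.0999
Decision: fail to reject H₀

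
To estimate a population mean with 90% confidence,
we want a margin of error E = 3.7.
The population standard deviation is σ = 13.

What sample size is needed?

Answer: n = 34

Derivation:
z_0.05 = 1.645
n = (z×σ/E)² = (1.645×13/3.7)²
n = 33.4053
Round up: n = 34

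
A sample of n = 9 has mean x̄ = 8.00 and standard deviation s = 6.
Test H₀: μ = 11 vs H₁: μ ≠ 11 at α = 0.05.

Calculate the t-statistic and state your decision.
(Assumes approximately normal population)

df = n - 1 = 8
SE = s/√n = 6/√9 = 2.0000
t = (x̄ - μ₀)/SE = (8.00 - 11)/2.0000 = -1.5000
Critical value: t_{0.025,8} = ±2.306
p-value ≈ 0.1720
Decision: fail to reject H₀

Answer: t = -1.5000, fail to reject H₀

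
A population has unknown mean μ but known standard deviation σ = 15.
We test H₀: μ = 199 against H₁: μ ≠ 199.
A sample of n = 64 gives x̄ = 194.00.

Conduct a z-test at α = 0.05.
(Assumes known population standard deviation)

Standard error: SE = σ/√n = 15/√64 = 1.8750
z-statistic: z = (x̄ - μ₀)/SE = (194.00 - 199)/1.8750 = -2.6667
Critical value: ±1.960
p-value = 0.0077
Decision: reject H₀

Answer: z = -2.6667, reject H₀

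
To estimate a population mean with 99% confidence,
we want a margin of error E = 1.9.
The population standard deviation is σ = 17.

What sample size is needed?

z_0.005 = 2.576
n = (z×σ/E)² = (2.576×17/1.9)²
n = 531.2297
Round up: n = 532

Answer: n = 532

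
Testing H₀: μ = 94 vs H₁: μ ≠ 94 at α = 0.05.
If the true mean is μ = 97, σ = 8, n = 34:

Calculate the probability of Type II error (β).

SE = σ/√n = 8/√34 = 1.3720
Critical values: μ₀ ± z_0.025×SE = 94 ± 1.960×1.3720
Acceptance region: (91.3109, 96.6891)
Under H₁ (μ = 97): z_high = (96.6891 - 97)/1.3720 = -0.2266, z_low = (91.3109 - 97)/1.3720 = -4.1466
β = P(not reject | H₁) = Φ(-0.2266) - Φ(-4.1466) ≈ 0.4104

Answer: β ≈ 0.4104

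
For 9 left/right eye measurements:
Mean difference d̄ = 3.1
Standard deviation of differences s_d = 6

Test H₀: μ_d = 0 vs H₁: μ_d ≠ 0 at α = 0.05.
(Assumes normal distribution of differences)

df = n - 1 = 8
SE = s_d/√n = 6/√9 = 2.0000
t = d̄/SE = 3.1/2.0000 = 1.5500
Critical value: t_{0.025,8} = ±2.306
p-value ≈ 0.1597
Decision: fail to reject H₀

Answer: t = 1.5500, fail to reject H₀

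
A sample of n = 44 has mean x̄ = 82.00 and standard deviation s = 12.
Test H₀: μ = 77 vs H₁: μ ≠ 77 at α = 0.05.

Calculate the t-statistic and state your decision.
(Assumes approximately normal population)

Answer: t = 2.7638, reject H₀

Derivation:
df = n - 1 = 43
SE = s/√n = 12/√44 = 1.8091
t = (x̄ - μ₀)/SE = (82.00 - 77)/1.8091 = 2.7638
Critical value: t_{0.025,43} = ±2.017
p-value ≈ 0.0084
Decision: reject H₀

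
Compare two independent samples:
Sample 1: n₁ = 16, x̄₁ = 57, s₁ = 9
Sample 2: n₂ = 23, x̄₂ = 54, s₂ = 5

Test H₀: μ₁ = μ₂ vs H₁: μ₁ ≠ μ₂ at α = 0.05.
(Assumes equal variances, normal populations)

Pooled variance: s²_p = [15×9² + 22×5²]/(37) = 47.7027
s_p = 6.9067
SE = s_p×√(1/n₁ + 1/n₂) = 6.9067×√(1/16 + 1/23) = 2.2484
t = (x̄₁ - x̄₂)/SE = (57 - 54)/2.2484 = 1.3343
df = 37, t-critical = ±2.026
Decision: fail to reject H₀

Answer: t = 1.3343, fail to reject H₀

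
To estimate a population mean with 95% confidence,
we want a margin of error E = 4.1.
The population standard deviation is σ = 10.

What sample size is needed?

Answer: n = 23

Derivation:
z_0.025 = 1.960
n = (z×σ/E)² = (1.960×10/4.1)²
n = 22.8531
Round up: n = 23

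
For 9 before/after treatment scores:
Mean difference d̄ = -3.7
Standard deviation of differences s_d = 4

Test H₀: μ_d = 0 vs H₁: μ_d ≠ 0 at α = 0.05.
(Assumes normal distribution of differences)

Answer: t = -2.7751, reject H₀

Derivation:
df = n - 1 = 8
SE = s_d/√n = 4/√9 = 1.3333
t = d̄/SE = -3.7/1.3333 = -2.7751
Critical value: t_{0.025,8} = ±2.306
p-value ≈ 0.0241
Decision: reject H₀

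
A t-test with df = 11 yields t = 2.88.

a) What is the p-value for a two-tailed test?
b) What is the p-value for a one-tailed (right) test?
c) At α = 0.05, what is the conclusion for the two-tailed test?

Answer: a) 0.0150, b) 0.0075, c) reject H₀

Derivation:
Using t-distribution with df = 11:
a) Two-tailed: p = 2×P(T > 2.88) = 0.0150
b) One-tailed: p = P(T > 2.88) = 0.0075
c) 0.0150 < 0.05, reject H₀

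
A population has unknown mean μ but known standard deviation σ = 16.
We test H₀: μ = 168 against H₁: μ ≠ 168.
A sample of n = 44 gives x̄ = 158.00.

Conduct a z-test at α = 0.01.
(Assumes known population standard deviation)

Answer: z = -4.1458, reject H₀

Derivation:
Standard error: SE = σ/√n = 16/√44 = 2.4121
z-statistic: z = (x̄ - μ₀)/SE = (158.00 - 168)/2.4121 = -4.1458
Critical value: ±2.576
p-value < 0.0001
Decision: reject H₀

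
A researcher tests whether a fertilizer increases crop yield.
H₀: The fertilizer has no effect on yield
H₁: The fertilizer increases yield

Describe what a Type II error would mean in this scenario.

A Type I error (probability α) occurs when we reject a true H₀.
A Type II error (probability β) occurs when we fail to reject a false H₀.

Answer: Failing to recommend an effective fertilizer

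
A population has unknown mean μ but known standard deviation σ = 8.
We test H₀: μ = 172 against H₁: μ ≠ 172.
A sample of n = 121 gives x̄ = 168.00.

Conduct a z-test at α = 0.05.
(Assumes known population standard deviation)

Standard error: SE = σ/√n = 8/√121 = 0.7273
z-statistic: z = (x̄ - μ₀)/SE = (168.00 - 172)/0.7273 = -5.4998
Critical value: ±1.960
p-value < 0.0001
Decision: reject H₀

Answer: z = -5.4998, reject H₀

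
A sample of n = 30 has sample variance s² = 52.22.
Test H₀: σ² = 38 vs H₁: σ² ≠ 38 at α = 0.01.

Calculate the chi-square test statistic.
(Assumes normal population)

Answer: χ² = 39.8521, fail to reject H₀

Derivation:
df = n - 1 = 29
χ² = (n-1)s²/σ₀² = 29×52.22/38 = 39.8521
Critical values: χ²_{0.995,29} = 13.121, χ²_{0.005,29} = 52.336
Rejection region: χ² < 13.121 or χ² > 52.336
Decision: fail to reject H₀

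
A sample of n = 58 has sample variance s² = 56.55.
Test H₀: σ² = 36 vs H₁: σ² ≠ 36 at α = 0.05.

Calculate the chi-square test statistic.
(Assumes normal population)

Answer: χ² = 89.5375, reject H₀

Derivation:
df = n - 1 = 57
χ² = (n-1)s²/σ₀² = 57×56.55/36 = 89.5375
Critical values: χ²_{0.975,57} = 38.027, χ²_{0.025,57} = 79.752
Rejection region: χ² < 38.027 or χ² > 79.752
Decision: reject H₀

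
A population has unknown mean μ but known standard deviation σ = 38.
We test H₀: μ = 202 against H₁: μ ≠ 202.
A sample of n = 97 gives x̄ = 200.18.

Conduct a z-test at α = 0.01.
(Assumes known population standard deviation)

Standard error: SE = σ/√n = 38/√97 = 3.8583
z-statistic: z = (x̄ - μ₀)/SE = (200.18 - 202)/3.8583 = -0.4717
Critical value: ±2.576
p-value = 0.6371
Decision: fail to reject H₀

Answer: z = -0.4717, fail to reject H₀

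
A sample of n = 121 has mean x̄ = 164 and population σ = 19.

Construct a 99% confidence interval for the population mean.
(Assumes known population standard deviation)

Answer: (159.5505, 168.4495)

Derivation:
Confidence level: 99%, α = 0.01
z_0.005 = 2.576
SE = σ/√n = 19/√121 = 1.7273
Margin of error = 2.576 × 1.7273 = 4.4495
CI: x̄ ± margin = 164 ± 4.4495
CI: (159.5505, 168.4495)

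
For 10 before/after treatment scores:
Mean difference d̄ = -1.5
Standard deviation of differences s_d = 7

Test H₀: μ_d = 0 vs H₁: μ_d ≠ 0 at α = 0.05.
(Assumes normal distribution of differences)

Answer: t = -0.6776, fail to reject H₀

Derivation:
df = n - 1 = 9
SE = s_d/√n = 7/√10 = 2.2136
t = d̄/SE = -1.5/2.2136 = -0.6776
Critical value: t_{0.025,9} = ±2.262
p-value ≈ 0.5151
Decision: fail to reject H₀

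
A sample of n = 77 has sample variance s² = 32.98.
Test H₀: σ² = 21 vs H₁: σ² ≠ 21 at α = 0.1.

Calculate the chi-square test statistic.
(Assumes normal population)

df = n - 1 = 76
χ² = (n-1)s²/σ₀² = 76×32.98/21 = 119.3562
Critical values: χ²_{0.95,76} = 56.920, χ²_{0.05,76} = 97.351
Rejection region: χ² < 56.920 or χ² > 97.351
Decision: reject H₀

Answer: χ² = 119.3562, reject H₀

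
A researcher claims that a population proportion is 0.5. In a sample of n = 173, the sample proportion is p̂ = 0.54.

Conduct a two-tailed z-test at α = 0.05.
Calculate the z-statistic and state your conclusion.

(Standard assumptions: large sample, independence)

H₀: p = 0.5, H₁: p ≠ 0.5
Standard error: SE = √(p₀(1-p₀)/n) = √(0.5×0.5/173) = 0.038014
z-statistic: z = (p̂ - p₀)/SE = (0.54 - 0.5)/0.038014 = 1.0522
Critical value: z_0.025 = ±1.960
p-value = 0.2927
Decision: fail to reject H₀ at α = 0.05

Answer: z = 1.0522, fail to reject H₀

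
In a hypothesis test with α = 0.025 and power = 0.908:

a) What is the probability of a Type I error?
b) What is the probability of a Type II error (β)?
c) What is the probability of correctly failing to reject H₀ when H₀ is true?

Answer: a) 0.025, b) 0.092, c) 0.975

Derivation:
a) Type I error probability = α = 0.025
b) Power = P(reject H₀ | H₁ true) = 1 - β = 0.908, so Type II error probability = β = 1 - Power = 0.092
c) P(fail to reject H₀ | H₀ true) = 1 - α = 0.975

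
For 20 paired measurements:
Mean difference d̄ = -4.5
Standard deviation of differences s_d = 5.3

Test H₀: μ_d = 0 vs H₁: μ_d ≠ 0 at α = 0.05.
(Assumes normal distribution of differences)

df = n - 1 = 19
SE = s_d/√n = 5.3/√20 = 1.1851
t = d̄/SE = -4.5/1.1851 = -3.7971
Critical value: t_{0.025,19} = ±2.093
p-value ≈ 0.0012
Decision: reject H₀

Answer: t = -3.7971, reject H₀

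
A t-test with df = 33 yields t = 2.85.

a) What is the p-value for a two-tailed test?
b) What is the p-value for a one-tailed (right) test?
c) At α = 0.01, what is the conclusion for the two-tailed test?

Answer: a) 0.0075, b) 0.0037, c) reject H₀

Derivation:
Using t-distribution with df = 33:
a) Two-tailed: p = 2×P(T > 2.85) = 0.0075
b) One-tailed: p = P(T > 2.85) = 0.0037
c) 0.0075 < 0.01, reject H₀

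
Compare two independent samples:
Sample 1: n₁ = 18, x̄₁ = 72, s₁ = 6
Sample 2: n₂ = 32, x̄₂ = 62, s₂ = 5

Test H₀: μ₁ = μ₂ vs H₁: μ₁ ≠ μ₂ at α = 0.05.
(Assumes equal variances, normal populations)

Answer: t = 6.3139, reject H₀

Derivation:
Pooled variance: s²_p = [17×6² + 31×5²]/(48) = 28.8958
s_p = 5.3755
SE = s_p×√(1/n₁ + 1/n₂) = 5.3755×√(1/18 + 1/32) = 1.5838
t = (x̄₁ - x̄₂)/SE = (72 - 62)/1.5838 = 6.3139
df = 48, t-critical = ±2.011
Decision: reject H₀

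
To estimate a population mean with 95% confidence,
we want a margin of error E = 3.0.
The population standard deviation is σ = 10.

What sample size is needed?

z_0.025 = 1.960
n = (z×σ/E)² = (1.960×10/3.0)²
n = 42.6844
Round up: n = 43

Answer: n = 43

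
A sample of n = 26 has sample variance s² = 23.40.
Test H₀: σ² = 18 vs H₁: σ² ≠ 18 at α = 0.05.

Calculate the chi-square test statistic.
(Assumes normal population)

df = n - 1 = 25
χ² = (n-1)s²/σ₀² = 25×23.40/18 = 32.5000
Critical values: χ²_{0.975,25} = 13.120, χ²_{0.025,25} = 40.646
Rejection region: χ² < 13.120 or χ² > 40.646
Decision: fail to reject H₀

Answer: χ² = 32.5000, fail to reject H₀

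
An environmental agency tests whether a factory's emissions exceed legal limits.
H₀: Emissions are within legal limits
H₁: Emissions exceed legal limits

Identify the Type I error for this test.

Answer: Citing a compliant factory for excess emissions

Derivation:
Type I error (α): Rejecting H₀ when H₀ is true
Type II error (β): Failing to reject H₀ when H₁ is true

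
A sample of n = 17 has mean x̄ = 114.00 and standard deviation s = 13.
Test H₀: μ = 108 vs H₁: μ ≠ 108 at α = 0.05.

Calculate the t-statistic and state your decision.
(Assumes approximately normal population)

df = n - 1 = 16
SE = s/√n = 13/√17 = 3.1530
t = (x̄ - μ₀)/SE = (114.00 - 108)/3.1530 = 1.9029
Critical value: t_{0.025,16} = ±2.120
p-value ≈ 0.0752
Decision: fail to reject H₀

Answer: t = 1.9029, fail to reject H₀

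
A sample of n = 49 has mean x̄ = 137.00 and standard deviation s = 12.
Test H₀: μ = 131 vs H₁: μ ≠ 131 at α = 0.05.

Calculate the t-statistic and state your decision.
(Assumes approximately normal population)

df = n - 1 = 48
SE = s/√n = 12/√49 = 1.7143
t = (x̄ - μ₀)/SE = (137.00 - 131)/1.7143 = 3.5000
Critical value: t_{0.025,48} = ±2.011
p-value ≈ 0.0010
Decision: reject H₀

Answer: t = 3.5000, reject H₀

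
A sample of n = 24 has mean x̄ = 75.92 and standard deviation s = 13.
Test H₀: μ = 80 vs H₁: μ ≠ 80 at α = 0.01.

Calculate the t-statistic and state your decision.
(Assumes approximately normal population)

Answer: t = -1.5375, fail to reject H₀

Derivation:
df = n - 1 = 23
SE = s/√n = 13/√24 = 2.6536
t = (x̄ - μ₀)/SE = (75.92 - 80)/2.6536 = -1.5375
Critical value: t_{0.005,23} = ±2.807
p-value ≈ 0.1378
Decision: fail to reject H₀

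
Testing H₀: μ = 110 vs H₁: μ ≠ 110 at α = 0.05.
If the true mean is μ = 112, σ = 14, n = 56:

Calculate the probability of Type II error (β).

SE = σ/√n = 14/√56 = 1.8708
Critical values: μ₀ ± z_0.025×SE = 110 ± 1.960×1.8708
Acceptance region: (106.3332, 113.6668)
Under H₁ (μ = 112): z_high = (113.6668 - 112)/1.8708 = 0.8910, z_low = (106.3332 - 112)/1.8708 = -3.0291
β = P(not reject | H₁) = Φ(0.8910) - Φ(-3.0291) ≈ 0.8123

Answer: β ≈ 0.8123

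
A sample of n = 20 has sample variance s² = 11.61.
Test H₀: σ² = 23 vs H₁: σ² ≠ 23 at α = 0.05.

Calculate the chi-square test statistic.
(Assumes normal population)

Answer: χ² = 9.5909, fail to reject H₀

Derivation:
df = n - 1 = 19
χ² = (n-1)s²/σ₀² = 19×11.61/23 = 9.5909
Critical values: χ²_{0.975,19} = 8.907, χ²_{0.025,19} = 32.852
Rejection region: χ² < 8.907 or χ² > 32.852
Decision: fail to reject H₀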